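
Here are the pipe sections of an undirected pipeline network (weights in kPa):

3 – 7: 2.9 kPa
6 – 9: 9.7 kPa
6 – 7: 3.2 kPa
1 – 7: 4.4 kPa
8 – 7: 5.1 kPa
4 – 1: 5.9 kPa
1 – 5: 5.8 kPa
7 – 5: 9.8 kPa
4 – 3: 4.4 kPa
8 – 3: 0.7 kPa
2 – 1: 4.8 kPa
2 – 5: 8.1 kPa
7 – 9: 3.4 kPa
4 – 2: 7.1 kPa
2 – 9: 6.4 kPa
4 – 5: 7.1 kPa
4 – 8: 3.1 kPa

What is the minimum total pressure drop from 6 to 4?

9.9 kPa

Compare a few routes:
6–7–3–8–4: 3.2+2.9+0.7+3.1 = 9.9
6–7–8–4: 3.2+5.1+3.1 = 11.4
6–7–3–4: 3.2+2.9+4.4 = 10.5
The minimum is 9.9 kPa via 6–7–3–8–4.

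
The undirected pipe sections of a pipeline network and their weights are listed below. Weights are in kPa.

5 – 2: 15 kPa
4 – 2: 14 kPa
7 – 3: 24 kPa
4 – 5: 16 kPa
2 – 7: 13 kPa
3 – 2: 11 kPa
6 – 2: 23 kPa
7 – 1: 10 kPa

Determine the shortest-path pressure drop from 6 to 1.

46 kPa

Candidate routes:
6–2–3–7–1: 23+11+24+10 = 68
6–2–7–1: 23+13+10 = 46
The minimum is 46 kPa via 6–2–7–1.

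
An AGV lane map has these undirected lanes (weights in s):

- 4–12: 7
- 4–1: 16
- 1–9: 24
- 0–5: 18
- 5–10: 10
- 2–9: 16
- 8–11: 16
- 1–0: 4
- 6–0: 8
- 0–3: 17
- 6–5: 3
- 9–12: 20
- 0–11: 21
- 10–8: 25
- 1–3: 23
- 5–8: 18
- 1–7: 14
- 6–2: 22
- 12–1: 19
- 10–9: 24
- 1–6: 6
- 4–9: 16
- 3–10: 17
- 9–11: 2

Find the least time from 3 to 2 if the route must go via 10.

Shortest 3→10: 3–10 = 17
Shortest 10→2: 10–5–6–2 = 35
Total via 10: 17 + 35 = 52 s.

52 s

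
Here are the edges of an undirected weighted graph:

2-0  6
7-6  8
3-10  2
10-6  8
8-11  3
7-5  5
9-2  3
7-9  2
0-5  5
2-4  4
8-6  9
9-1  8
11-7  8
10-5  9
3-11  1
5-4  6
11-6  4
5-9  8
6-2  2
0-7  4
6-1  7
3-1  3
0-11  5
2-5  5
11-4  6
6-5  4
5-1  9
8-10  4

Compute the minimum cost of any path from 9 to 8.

Compare a few routes:
9–7–11–8: 2+8+3 = 13
9–2–6–11–8: 3+2+4+3 = 12
The minimum is 12 via 9–2–6–11–8.

12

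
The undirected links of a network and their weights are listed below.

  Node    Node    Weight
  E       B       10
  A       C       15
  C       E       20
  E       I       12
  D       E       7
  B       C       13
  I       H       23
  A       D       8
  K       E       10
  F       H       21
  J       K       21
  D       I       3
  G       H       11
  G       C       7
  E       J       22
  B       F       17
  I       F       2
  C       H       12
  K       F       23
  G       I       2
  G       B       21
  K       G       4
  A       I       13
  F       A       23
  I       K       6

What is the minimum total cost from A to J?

37

Compare a few routes:
A - D - E - J: 8+7+22 = 37
A - D - I - K - J: 8+3+6+21 = 38
Cheapest is A - D - E - J at 37.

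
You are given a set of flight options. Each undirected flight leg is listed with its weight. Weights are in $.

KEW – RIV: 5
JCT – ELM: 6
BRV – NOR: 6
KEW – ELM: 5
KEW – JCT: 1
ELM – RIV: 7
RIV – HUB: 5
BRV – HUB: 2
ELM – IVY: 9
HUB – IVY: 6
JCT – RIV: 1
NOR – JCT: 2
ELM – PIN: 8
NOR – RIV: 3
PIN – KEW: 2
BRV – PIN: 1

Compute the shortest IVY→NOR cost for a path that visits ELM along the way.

Best IVY to ELM: IVY–ELM costing 9
Best ELM to NOR: ELM–JCT–NOR costing 8
Total via ELM: 9 + 8 = $17.

$17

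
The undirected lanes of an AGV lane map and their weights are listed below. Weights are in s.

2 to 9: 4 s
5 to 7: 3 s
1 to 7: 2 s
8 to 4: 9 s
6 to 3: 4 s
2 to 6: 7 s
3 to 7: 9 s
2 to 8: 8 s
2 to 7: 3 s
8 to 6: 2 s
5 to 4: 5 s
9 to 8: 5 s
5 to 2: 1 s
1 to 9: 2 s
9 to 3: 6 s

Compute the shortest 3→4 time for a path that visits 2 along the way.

Shortest 3→2: 3–9–2 = 10
Best 2 to 4: 2–5–4 costing 6
Total via 2: 10 + 6 = 16 s.

16 s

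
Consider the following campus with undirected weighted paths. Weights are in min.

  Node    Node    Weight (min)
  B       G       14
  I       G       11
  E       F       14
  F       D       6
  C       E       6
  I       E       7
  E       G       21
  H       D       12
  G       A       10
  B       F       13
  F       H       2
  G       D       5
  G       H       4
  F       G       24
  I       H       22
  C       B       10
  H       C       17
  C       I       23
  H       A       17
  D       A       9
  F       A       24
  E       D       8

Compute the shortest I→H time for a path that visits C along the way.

30 min

Best I to C: I → E → C costing 13
Best C to H: C → H costing 17
Total via C: 13 + 17 = 30 min.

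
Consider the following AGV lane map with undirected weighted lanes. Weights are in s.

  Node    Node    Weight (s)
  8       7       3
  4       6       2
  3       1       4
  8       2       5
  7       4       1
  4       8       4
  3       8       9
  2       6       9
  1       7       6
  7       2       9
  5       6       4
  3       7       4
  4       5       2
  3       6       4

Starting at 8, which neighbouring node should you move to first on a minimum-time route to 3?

7

Enumerating some paths:
8 → 7 → 3: 3+4 = 7
8 → 4 → 7 → 3: 4+1+4 = 9
The minimum is 7 s via 8 → 7 → 3.
So from 8 the first move is to 7.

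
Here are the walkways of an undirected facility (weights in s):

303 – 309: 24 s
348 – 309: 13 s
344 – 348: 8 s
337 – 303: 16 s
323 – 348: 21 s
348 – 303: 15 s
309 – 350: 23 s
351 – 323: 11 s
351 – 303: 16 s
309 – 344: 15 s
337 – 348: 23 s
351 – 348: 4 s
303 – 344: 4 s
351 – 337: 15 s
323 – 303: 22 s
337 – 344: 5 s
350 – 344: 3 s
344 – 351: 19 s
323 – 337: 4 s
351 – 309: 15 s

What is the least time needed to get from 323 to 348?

15 s

Settle nodes by increasing distance from 323:
323: 0
337: 4  (via 323)
344: 9  (via 337)
351: 11  (via 323)
350: 12  (via 344)
303: 13  (via 344)
348: 15  (via 351)
Shortest route: 323 → 351 → 348 = 15 s.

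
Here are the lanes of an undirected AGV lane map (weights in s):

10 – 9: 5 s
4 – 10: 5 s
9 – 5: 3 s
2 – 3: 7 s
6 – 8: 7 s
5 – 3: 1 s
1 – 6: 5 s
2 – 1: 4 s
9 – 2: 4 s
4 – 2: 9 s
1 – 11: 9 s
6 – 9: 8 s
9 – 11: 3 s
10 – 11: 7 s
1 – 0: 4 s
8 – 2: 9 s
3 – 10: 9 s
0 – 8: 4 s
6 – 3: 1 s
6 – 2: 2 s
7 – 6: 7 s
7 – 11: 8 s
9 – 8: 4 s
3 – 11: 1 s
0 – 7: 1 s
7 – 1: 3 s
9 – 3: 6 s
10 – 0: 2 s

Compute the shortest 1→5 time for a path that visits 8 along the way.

15 s

Best 1 to 8: 1–0–8 costing 8
Best 8 to 5: 8–9–5 costing 7
Total via 8: 8 + 7 = 15 s.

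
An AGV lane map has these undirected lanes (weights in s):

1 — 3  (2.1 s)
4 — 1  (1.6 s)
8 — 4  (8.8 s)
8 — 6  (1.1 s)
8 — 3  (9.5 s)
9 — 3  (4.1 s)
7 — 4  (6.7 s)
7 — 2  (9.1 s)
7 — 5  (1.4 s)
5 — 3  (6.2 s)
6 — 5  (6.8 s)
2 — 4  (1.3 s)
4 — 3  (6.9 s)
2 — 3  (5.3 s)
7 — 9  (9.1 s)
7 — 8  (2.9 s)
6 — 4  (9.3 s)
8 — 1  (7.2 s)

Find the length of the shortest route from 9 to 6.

Settle nodes by increasing distance from 9:
9: 0
3: 4.1  (via 9)
1: 6.2  (via 3)
4: 7.8  (via 1)
2: 9.1  (via 4)
7: 9.1  (via 9)
5: 10.3  (via 3)
8: 12  (via 7)
6: 13.1  (via 8)
Shortest route: 9–7–8–6 = 13.1 s.

13.1 s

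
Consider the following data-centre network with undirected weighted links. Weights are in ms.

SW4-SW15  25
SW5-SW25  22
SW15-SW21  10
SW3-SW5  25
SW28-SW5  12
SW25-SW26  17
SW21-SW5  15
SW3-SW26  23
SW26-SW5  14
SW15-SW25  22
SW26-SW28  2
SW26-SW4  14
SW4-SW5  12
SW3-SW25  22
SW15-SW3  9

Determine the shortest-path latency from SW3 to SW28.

Enumerating some paths:
SW3–SW26–SW28: 23+2 = 25
SW3–SW5–SW26–SW28: 25+14+2 = 41
SW3–SW5–SW28: 25+12 = 37
Cheapest is SW3–SW26–SW28 at 25 ms.

25 ms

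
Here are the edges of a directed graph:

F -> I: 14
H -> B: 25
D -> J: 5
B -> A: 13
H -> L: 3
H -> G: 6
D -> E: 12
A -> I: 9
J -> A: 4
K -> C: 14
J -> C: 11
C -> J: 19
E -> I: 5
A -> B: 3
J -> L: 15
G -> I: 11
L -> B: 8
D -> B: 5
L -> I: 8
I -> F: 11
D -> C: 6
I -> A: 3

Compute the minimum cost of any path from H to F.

22

Candidate routes:
H–L–I–F: 3+8+11 = 22
H–G–I–F: 6+11+11 = 28
The minimum is 22 via H–L–I–F.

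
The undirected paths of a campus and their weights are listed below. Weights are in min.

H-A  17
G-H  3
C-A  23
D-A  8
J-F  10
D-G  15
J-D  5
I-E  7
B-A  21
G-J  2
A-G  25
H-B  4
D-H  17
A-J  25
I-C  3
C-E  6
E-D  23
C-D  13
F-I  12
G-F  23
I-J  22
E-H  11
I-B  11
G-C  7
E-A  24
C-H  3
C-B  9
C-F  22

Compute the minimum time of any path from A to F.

Candidate routes:
A → H → C → I → F: 17+3+3+12 = 35
A → H → G → J → F: 17+3+2+10 = 32
A → D → J → F: 8+5+10 = 23
Cheapest is A → D → J → F at 23 min.

23 min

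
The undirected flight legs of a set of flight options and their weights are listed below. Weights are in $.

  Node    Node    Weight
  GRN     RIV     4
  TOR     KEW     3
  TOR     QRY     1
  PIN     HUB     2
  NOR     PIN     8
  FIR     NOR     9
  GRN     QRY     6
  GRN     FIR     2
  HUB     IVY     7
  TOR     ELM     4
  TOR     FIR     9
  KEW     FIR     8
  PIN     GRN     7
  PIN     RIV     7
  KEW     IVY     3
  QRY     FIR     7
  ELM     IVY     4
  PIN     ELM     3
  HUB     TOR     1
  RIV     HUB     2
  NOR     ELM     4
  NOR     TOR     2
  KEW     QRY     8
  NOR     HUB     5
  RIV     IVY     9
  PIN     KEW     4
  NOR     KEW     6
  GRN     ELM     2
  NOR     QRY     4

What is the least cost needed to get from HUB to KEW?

Settle nodes by increasing distance from HUB:
HUB: 0
TOR: 1  (via HUB)
PIN: 2  (via HUB)
RIV: 2  (via HUB)
QRY: 2  (via TOR)
NOR: 3  (via TOR)
KEW: 4  (via TOR)
Shortest route: HUB–TOR–KEW = $4.

$4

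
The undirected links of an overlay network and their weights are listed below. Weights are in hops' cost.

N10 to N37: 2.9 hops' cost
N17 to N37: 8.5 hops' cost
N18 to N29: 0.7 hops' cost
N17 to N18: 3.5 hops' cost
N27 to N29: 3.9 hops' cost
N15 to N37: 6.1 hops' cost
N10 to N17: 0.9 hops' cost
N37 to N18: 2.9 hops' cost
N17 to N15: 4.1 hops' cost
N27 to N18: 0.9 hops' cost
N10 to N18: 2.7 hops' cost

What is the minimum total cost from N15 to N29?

Shortest distances from N15:
N15: 0
N17: 4.1  (via N15)
N10: 5  (via N17)
N37: 6.1  (via N15)
N18: 7.6  (via N17)
N29: 8.3  (via N18)
Shortest route: N15 → N17 → N18 → N29 = 8.3 hops' cost.

8.3 hops' cost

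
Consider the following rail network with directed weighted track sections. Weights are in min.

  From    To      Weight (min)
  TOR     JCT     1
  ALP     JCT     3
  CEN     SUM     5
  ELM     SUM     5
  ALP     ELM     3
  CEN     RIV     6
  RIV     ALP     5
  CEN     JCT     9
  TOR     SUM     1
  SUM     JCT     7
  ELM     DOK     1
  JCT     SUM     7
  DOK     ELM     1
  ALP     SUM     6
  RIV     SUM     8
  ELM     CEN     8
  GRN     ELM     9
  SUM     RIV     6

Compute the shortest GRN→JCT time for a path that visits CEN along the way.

26 min

Shortest GRN→CEN: GRN → ELM → CEN = 17
Best CEN to JCT: CEN → JCT costing 9
Total via CEN: 17 + 9 = 26 min.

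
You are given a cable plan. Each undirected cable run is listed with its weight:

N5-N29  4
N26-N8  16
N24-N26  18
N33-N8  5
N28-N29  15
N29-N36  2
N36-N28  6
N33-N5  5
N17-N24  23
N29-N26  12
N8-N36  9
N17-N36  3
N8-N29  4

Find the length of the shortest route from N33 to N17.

Running Dijkstra from N33:
N33: 0
N8: 5  (via N33)
N5: 5  (via N33)
N29: 9  (via N8)
N36: 11  (via N29)
N17: 14  (via N36)
Shortest route: N33–N8–N29–N36–N17 = 14.

14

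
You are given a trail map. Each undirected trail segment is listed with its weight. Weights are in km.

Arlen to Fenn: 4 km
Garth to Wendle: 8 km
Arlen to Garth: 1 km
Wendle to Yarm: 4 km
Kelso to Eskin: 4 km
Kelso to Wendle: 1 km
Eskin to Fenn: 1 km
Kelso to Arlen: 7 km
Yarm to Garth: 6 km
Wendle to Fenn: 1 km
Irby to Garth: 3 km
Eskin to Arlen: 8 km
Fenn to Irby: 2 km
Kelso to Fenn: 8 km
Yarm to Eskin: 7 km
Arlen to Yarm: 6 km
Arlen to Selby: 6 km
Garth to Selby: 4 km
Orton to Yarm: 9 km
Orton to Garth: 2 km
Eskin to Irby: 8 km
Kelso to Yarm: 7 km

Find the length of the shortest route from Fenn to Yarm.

Enumerating some paths:
Fenn–Eskin–Yarm: 1+7 = 8
Fenn–Wendle–Yarm: 1+4 = 5
Fenn–Wendle–Kelso–Yarm: 1+1+7 = 9
Cheapest is Fenn–Wendle–Yarm at 5 km.

5 km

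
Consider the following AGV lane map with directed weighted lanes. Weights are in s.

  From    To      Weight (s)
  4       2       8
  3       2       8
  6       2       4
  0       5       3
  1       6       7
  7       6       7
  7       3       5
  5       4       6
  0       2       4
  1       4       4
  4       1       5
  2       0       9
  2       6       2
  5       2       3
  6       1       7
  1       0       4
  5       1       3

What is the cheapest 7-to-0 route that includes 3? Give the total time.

22 s

Best 7 to 3: 7–3 costing 5
Best 3 to 0: 3–2–0 costing 17
Total via 3: 5 + 17 = 22 s.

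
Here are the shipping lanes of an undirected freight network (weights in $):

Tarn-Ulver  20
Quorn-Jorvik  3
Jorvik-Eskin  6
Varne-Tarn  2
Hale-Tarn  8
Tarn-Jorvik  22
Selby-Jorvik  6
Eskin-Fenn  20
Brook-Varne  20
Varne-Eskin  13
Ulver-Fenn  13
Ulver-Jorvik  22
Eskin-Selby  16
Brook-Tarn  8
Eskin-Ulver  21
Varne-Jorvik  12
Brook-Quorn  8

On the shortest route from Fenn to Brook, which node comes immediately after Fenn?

Enumerating some paths:
Fenn - Eskin - Jorvik - Quorn - Brook: 20+6+3+8 = 37
Fenn - Eskin - Varne - Tarn - Brook: 20+13+2+8 = 43
Fenn - Ulver - Tarn - Brook: 13+20+8 = 41
The minimum is $37 via Fenn - Eskin - Jorvik - Quorn - Brook.
So from Fenn the first move is to Eskin.

Eskin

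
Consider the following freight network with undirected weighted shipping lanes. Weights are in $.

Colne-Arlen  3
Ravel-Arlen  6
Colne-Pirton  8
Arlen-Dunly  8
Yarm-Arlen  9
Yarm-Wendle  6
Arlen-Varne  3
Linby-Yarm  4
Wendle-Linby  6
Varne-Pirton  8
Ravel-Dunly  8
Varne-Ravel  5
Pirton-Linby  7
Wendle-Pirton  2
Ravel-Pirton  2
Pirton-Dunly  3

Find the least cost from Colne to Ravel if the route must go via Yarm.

$22

Shortest Colne→Yarm: Colne → Arlen → Yarm = 12
Shortest Yarm→Ravel: Yarm → Wendle → Pirton → Ravel = 10
Total via Yarm: 12 + 10 = $22.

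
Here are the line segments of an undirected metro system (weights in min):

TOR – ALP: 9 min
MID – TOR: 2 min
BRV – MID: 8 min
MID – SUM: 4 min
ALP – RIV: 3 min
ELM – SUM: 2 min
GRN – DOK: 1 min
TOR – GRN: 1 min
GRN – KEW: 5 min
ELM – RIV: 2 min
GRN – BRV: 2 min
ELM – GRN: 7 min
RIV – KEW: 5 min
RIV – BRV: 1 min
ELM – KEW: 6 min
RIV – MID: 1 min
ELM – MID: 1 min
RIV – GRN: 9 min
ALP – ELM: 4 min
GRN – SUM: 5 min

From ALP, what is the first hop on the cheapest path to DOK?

Enumerating some paths:
ALP–RIV–BRV–GRN–DOK: 3+1+2+1 = 7
ALP–RIV–MID–TOR–GRN–DOK: 3+1+2+1+1 = 8
ALP–ELM–MID–TOR–GRN–DOK: 4+1+2+1+1 = 9
ALP–ELM–RIV–BRV–GRN–DOK: 4+2+1+2+1 = 10
Cheapest is ALP–RIV–BRV–GRN–DOK at 7 min.
So from ALP the first move is to RIV.

RIV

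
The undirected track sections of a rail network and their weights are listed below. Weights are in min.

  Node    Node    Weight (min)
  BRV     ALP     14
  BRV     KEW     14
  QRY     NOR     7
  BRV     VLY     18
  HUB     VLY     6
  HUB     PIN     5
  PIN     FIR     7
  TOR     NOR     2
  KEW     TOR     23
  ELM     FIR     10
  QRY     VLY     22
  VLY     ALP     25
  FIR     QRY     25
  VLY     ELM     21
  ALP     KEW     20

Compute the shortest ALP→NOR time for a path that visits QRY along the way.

Best ALP to QRY: ALP–VLY–QRY costing 47
Shortest QRY→NOR: QRY–NOR = 7
Total via QRY: 47 + 7 = 54 min.

54 min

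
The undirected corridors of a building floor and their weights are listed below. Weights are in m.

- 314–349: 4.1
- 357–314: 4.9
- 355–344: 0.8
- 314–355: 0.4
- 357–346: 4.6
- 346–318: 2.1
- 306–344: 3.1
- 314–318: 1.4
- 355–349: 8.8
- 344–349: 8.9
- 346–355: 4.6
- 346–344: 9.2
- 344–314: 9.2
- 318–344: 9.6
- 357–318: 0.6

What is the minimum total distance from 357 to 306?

6.3 m

Enumerating some paths:
357 - 318 - 314 - 355 - 344 - 306: 0.6+1.4+0.4+0.8+3.1 = 6.3
357 - 314 - 355 - 344 - 306: 4.9+0.4+0.8+3.1 = 9.2
357 - 346 - 318 - 314 - 355 - 344 - 306: 4.6+2.1+1.4+0.4+0.8+3.1 = 12.4
357 - 318 - 346 - 355 - 344 - 306: 0.6+2.1+4.6+0.8+3.1 = 11.2
Cheapest is 357 - 318 - 314 - 355 - 344 - 306 at 6.3 m.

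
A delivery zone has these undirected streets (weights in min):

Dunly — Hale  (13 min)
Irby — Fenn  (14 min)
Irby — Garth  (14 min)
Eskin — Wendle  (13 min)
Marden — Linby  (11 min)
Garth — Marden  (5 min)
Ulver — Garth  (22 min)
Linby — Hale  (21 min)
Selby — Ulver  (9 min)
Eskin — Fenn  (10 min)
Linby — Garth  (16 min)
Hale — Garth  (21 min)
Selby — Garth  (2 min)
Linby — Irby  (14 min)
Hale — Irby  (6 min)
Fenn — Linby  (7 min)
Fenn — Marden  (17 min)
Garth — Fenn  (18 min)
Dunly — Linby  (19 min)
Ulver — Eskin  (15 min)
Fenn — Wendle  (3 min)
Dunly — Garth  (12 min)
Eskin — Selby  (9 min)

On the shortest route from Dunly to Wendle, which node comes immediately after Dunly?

Linby

Compare a few routes:
Dunly - Hale - Irby - Fenn - Wendle: 13+6+14+3 = 36
Dunly - Garth - Selby - Eskin - Wendle: 12+2+9+13 = 36
Dunly - Garth - Fenn - Wendle: 12+18+3 = 33
Dunly - Linby - Fenn - Wendle: 19+7+3 = 29
The minimum is 29 min via Dunly - Linby - Fenn - Wendle.
So from Dunly the first move is to Linby.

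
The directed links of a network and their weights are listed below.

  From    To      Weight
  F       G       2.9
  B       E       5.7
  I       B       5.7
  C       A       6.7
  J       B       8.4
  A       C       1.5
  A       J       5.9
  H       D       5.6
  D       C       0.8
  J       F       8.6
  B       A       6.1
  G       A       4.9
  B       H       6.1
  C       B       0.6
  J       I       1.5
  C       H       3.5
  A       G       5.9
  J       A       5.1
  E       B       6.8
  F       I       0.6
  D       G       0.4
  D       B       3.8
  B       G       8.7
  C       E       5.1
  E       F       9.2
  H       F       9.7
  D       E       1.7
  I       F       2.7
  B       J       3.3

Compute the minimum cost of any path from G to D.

Shortest distances from G:
G: 0
A: 4.9  (via G)
C: 6.4  (via A)
B: 7  (via C)
H: 9.9  (via C)
J: 10.3  (via B)
E: 11.5  (via C)
I: 11.8  (via J)
F: 14.5  (via I)
D: 15.5  (via H)
Shortest route: G–A–C–H–D = 15.5.

15.5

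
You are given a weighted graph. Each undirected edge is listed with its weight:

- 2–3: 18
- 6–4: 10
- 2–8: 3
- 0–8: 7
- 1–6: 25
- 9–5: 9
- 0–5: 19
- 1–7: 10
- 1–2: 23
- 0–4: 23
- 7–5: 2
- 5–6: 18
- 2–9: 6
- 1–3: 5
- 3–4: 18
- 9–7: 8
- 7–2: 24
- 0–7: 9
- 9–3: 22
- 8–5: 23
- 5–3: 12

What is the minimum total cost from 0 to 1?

Running Dijkstra from 0:
0: 0
8: 7  (via 0)
7: 9  (via 0)
2: 10  (via 8)
5: 11  (via 7)
9: 16  (via 2)
1: 19  (via 7)
Shortest route: 0 → 7 → 1 = 19.

19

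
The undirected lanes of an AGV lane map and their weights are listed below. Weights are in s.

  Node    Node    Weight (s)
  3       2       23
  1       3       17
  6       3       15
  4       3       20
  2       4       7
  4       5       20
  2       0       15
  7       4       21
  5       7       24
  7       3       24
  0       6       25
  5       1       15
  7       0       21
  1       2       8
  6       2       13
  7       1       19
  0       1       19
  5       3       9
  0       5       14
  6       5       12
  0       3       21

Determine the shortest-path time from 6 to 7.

Enumerating some paths:
6 - 3 - 7: 15+24 = 39
6 - 5 - 7: 12+24 = 36
6 - 2 - 4 - 7: 13+7+21 = 41
6 - 2 - 1 - 7: 13+8+19 = 40
Cheapest is 6 - 5 - 7 at 36 s.

36 s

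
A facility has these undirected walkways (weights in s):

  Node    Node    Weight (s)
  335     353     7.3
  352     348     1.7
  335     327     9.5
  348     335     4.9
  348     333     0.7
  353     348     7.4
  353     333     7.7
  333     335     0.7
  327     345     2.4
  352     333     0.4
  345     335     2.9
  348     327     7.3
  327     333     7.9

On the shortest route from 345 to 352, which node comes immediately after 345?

335

Candidate routes:
345–335–333–348–352: 2.9+0.7+0.7+1.7 = 6
345–335–333–352: 2.9+0.7+0.4 = 4
The minimum is 4 s via 345–335–333–352.
So from 345 the first move is to 335.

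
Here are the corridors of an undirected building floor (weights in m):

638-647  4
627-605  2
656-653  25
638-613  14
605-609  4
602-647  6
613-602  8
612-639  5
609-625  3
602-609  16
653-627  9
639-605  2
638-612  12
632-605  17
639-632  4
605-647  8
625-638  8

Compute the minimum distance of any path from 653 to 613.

33 m

Enumerating some paths:
653 → 627 → 605 → 647 → 638 → 613: 9+2+8+4+14 = 37
653 → 627 → 605 → 609 → 625 → 638 → 613: 9+2+4+3+8+14 = 40
653 → 627 → 605 → 647 → 602 → 613: 9+2+8+6+8 = 33
653 → 627 → 605 → 609 → 602 → 613: 9+2+4+16+8 = 39
Cheapest is 653 → 627 → 605 → 647 → 602 → 613 at 33 m.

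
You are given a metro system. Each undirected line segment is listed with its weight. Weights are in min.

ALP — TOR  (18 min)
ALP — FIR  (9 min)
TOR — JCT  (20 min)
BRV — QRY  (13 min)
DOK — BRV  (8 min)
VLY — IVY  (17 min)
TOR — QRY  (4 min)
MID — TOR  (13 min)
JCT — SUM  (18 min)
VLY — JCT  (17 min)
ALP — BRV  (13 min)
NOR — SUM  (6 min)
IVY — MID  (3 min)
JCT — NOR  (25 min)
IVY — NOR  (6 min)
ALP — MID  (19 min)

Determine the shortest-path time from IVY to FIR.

31 min

Running Dijkstra from IVY:
IVY: 0
MID: 3  (via IVY)
NOR: 6  (via IVY)
SUM: 12  (via NOR)
TOR: 16  (via MID)
VLY: 17  (via IVY)
QRY: 20  (via TOR)
ALP: 22  (via MID)
JCT: 30  (via SUM)
FIR: 31  (via ALP)
Shortest route: IVY–MID–ALP–FIR = 31 min.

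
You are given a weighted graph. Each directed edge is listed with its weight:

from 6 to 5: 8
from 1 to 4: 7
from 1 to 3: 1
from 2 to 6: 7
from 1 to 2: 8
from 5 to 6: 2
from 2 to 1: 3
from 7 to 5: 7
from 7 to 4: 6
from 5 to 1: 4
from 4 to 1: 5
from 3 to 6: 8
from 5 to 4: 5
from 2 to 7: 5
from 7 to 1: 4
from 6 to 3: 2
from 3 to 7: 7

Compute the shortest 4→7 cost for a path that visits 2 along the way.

Shortest 4→2: 4–1–2 = 13
Best 2 to 7: 2–7 costing 5
Total via 2: 13 + 5 = 18.

18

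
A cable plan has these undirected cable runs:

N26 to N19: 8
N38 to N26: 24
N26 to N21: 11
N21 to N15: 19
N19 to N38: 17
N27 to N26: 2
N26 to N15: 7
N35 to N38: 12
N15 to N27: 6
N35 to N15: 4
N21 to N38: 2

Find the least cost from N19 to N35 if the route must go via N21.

33

Shortest N19→N21: N19 → N26 → N21 = 19
Best N21 to N35: N21 → N38 → N35 costing 14
Total via N21: 19 + 14 = 33.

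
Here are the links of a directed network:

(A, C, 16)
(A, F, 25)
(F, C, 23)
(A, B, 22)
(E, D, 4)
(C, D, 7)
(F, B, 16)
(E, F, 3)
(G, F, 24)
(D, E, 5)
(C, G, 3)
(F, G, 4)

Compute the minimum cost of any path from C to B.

31

Candidate routes:
C–D–E–F–B: 7+5+3+16 = 31
C–G–F–B: 3+24+16 = 43
Cheapest is C–D–E–F–B at 31.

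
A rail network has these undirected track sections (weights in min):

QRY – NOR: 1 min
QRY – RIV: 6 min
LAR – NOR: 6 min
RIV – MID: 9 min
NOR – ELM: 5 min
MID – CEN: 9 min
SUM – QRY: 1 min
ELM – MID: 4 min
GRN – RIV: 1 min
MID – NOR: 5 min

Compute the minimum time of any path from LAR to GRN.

Enumerating some paths:
LAR → NOR → QRY → RIV → GRN: 6+1+6+1 = 14
LAR → NOR → MID → RIV → GRN: 6+5+9+1 = 21
The minimum is 14 min via LAR → NOR → QRY → RIV → GRN.

14 min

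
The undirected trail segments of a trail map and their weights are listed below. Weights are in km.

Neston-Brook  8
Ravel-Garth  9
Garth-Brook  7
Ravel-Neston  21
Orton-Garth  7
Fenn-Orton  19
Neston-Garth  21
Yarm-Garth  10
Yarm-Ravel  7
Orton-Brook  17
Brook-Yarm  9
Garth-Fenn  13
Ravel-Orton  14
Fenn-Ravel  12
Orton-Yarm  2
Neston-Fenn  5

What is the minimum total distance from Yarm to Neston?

Enumerating some paths:
Yarm - Orton - Garth - Brook - Neston: 2+7+7+8 = 24
Yarm - Brook - Neston: 9+8 = 17
The minimum is 17 km via Yarm - Brook - Neston.

17 km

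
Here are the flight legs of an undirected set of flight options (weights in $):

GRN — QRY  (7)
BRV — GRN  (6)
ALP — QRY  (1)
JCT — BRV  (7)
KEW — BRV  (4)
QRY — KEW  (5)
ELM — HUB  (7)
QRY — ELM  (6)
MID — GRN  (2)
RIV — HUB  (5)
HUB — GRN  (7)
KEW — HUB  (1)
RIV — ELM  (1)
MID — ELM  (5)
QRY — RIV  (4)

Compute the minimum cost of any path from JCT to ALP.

$17

Settle nodes by increasing distance from JCT:
JCT: 0
BRV: 7  (via JCT)
KEW: 11  (via BRV)
HUB: 12  (via KEW)
GRN: 13  (via BRV)
MID: 15  (via GRN)
QRY: 16  (via KEW)
ALP: 17  (via QRY)
Shortest route: JCT → BRV → KEW → QRY → ALP = $17.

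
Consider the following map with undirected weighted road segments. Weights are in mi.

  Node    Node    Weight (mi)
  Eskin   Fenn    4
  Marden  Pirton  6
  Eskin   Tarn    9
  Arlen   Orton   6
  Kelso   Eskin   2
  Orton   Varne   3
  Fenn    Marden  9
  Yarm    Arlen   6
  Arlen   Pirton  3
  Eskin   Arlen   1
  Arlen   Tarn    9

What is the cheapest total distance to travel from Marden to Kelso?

Enumerating some paths:
Marden - Pirton - Arlen - Eskin - Kelso: 6+3+1+2 = 12
Marden - Fenn - Eskin - Kelso: 9+4+2 = 15
Cheapest is Marden - Pirton - Arlen - Eskin - Kelso at 12 mi.

12 mi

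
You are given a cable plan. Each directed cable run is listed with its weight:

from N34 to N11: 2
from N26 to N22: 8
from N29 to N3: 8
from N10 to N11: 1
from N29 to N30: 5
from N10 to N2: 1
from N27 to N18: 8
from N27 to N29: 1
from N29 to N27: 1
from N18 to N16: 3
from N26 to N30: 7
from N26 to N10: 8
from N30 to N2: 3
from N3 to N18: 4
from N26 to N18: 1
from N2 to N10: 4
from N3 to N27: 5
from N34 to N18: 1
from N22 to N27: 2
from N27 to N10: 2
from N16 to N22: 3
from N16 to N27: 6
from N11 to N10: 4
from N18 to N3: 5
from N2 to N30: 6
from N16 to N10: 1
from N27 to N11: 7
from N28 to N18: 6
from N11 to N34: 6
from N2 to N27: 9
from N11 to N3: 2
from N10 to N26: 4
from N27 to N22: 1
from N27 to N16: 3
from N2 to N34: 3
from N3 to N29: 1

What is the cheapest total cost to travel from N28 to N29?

Candidate routes:
N28 - N18 - N16 - N10 - N11 - N3 - N29: 6+3+1+1+2+1 = 14
N28 - N18 - N3 - N29: 6+5+1 = 12
The minimum is 12 via N28 - N18 - N3 - N29.

12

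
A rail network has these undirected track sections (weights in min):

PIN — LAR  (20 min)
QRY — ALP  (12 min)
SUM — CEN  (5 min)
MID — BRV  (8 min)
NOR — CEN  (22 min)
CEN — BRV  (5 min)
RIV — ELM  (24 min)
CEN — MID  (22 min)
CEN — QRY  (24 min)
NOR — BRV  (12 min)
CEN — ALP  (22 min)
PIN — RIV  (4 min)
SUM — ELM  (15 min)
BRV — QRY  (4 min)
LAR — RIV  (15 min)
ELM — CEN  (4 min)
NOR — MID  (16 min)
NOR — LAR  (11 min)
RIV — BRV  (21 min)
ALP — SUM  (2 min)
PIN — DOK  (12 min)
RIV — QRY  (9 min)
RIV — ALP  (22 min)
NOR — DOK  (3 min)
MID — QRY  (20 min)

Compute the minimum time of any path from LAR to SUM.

Settle nodes by increasing distance from LAR:
LAR: 0
NOR: 11  (via LAR)
DOK: 14  (via NOR)
RIV: 15  (via LAR)
PIN: 19  (via RIV)
BRV: 23  (via NOR)
QRY: 24  (via RIV)
MID: 27  (via NOR)
CEN: 28  (via BRV)
ELM: 32  (via CEN)
SUM: 33  (via CEN)
Shortest route: LAR → NOR → BRV → CEN → SUM = 33 min.

33 min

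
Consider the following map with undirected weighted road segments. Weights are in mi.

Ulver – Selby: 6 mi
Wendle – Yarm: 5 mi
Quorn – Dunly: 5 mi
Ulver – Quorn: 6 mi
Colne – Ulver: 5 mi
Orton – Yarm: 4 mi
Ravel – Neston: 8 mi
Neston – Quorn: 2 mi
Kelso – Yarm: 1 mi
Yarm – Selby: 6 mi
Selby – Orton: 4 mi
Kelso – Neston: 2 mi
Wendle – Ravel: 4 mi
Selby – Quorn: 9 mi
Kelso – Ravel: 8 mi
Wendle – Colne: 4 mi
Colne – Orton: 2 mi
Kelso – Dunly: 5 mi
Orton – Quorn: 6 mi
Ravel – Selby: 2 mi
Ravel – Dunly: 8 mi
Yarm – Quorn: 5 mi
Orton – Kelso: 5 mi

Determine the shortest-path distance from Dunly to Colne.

Running Dijkstra from Dunly:
Dunly: 0
Kelso: 5  (via Dunly)
Quorn: 5  (via Dunly)
Yarm: 6  (via Kelso)
Neston: 7  (via Kelso)
Ravel: 8  (via Dunly)
Selby: 10  (via Ravel)
Orton: 10  (via Kelso)
Wendle: 11  (via Yarm)
Ulver: 11  (via Quorn)
Colne: 12  (via Orton)
Shortest route: Dunly → Kelso → Orton → Colne = 12 mi.

12 mi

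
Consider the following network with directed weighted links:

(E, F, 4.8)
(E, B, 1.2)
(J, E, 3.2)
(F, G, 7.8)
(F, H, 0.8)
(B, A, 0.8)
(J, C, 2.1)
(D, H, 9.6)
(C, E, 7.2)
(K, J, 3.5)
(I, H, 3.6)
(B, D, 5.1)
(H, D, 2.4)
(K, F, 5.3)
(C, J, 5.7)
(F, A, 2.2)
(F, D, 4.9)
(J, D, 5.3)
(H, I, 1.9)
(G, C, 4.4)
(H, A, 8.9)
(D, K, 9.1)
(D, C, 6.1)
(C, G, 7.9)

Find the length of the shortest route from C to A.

Enumerating some paths:
C–E–B–A: 7.2+1.2+0.8 = 9.2
C–E–F–A: 7.2+4.8+2.2 = 14.2
C–J–E–B–A: 5.7+3.2+1.2+0.8 = 10.9
The minimum is 9.2 via C–E–B–A.

9.2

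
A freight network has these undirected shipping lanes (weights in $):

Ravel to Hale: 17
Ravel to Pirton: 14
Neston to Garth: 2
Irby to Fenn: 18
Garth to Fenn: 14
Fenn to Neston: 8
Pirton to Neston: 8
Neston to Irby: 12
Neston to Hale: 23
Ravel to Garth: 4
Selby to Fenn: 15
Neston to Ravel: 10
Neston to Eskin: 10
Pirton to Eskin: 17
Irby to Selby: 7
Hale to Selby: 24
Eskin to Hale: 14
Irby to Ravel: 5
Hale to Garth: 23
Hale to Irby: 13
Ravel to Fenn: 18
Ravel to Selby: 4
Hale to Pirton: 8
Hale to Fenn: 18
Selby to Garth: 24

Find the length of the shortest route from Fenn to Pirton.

$16

Settle nodes by increasing distance from Fenn:
Fenn: 0
Neston: 8  (via Fenn)
Garth: 10  (via Neston)
Ravel: 14  (via Garth)
Selby: 15  (via Fenn)
Pirton: 16  (via Neston)
Shortest route: Fenn–Neston–Pirton = $16.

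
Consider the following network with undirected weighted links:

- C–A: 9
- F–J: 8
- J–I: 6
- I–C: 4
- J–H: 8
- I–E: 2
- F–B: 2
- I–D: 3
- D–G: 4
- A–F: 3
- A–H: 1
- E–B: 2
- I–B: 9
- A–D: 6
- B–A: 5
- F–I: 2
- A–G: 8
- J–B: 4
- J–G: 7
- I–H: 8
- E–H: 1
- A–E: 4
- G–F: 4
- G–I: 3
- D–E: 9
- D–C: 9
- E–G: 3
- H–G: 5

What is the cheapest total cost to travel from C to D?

Settle nodes by increasing distance from C:
C: 0
I: 4  (via C)
E: 6  (via I)
F: 6  (via I)
D: 7  (via I)
Shortest route: C–I–D = 7.

7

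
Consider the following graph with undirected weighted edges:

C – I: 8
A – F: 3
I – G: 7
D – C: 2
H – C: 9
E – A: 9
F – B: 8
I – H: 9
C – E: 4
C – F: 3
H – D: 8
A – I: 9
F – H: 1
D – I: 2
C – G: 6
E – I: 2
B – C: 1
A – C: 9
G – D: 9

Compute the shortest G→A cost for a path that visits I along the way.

16

Shortest G→I: G–I = 7
Shortest I→A: I–A = 9
Total via I: 7 + 9 = 16.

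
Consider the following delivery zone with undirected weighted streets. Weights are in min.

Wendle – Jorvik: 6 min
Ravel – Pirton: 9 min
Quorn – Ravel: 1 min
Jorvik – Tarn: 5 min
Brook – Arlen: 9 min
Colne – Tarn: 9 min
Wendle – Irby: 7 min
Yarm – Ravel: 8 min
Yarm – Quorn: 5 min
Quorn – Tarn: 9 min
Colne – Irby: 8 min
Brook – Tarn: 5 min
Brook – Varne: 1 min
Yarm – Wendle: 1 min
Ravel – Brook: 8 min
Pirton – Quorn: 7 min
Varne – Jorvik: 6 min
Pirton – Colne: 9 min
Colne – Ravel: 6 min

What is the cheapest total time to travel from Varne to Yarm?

13 min

Shortest distances from Varne:
Varne: 0
Brook: 1  (via Varne)
Jorvik: 6  (via Varne)
Tarn: 6  (via Brook)
Ravel: 9  (via Brook)
Arlen: 10  (via Brook)
Quorn: 10  (via Ravel)
Wendle: 12  (via Jorvik)
Yarm: 13  (via Wendle)
Shortest route: Varne → Jorvik → Wendle → Yarm = 13 min.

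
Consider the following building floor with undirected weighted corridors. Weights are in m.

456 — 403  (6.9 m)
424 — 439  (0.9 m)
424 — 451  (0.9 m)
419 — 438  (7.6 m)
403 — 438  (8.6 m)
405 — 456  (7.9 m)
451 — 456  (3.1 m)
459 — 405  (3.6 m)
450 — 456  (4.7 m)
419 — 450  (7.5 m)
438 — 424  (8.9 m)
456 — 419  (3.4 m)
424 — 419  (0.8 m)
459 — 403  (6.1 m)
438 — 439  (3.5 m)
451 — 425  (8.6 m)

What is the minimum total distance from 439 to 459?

Settle nodes by increasing distance from 439:
439: 0
424: 0.9  (via 439)
419: 1.7  (via 424)
451: 1.8  (via 424)
438: 3.5  (via 439)
456: 4.9  (via 451)
450: 9.2  (via 419)
425: 10.4  (via 451)
403: 11.8  (via 456)
405: 12.8  (via 456)
459: 16.4  (via 405)
Shortest route: 439–424–451–456–405–459 = 16.4 m.

16.4 m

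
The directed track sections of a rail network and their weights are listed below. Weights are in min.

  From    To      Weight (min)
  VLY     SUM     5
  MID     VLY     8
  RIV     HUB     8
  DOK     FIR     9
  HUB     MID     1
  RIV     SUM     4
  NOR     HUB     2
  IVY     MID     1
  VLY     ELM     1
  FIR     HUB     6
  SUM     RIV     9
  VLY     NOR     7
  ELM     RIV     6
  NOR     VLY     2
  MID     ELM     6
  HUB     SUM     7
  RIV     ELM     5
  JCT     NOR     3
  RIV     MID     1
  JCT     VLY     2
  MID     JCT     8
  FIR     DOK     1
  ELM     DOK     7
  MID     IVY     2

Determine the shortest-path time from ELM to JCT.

15 min

Shortest distances from ELM:
ELM: 0
RIV: 6  (via ELM)
MID: 7  (via RIV)
DOK: 7  (via ELM)
IVY: 9  (via MID)
SUM: 10  (via RIV)
HUB: 14  (via RIV)
VLY: 15  (via MID)
JCT: 15  (via MID)
Shortest route: ELM → RIV → MID → JCT = 15 min.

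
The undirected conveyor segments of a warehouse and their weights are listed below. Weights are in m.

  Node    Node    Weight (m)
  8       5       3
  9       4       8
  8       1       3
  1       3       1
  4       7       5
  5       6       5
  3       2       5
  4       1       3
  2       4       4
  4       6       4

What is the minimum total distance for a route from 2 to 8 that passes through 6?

16 m

Shortest 2→6: 2–4–6 = 8
Shortest 6→8: 6–5–8 = 8
Total via 6: 8 + 8 = 16 m.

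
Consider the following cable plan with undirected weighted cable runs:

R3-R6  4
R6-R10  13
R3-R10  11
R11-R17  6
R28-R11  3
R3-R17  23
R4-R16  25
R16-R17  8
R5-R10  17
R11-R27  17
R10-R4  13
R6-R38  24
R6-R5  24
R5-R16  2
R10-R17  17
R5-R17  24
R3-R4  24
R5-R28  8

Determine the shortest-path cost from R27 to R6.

50

Settle nodes by increasing distance from R27:
R27: 0
R11: 17  (via R27)
R28: 20  (via R11)
R17: 23  (via R11)
R5: 28  (via R28)
R16: 30  (via R5)
R10: 40  (via R17)
R3: 46  (via R17)
R6: 50  (via R3)
Shortest route: R27 → R11 → R17 → R3 → R6 = 50.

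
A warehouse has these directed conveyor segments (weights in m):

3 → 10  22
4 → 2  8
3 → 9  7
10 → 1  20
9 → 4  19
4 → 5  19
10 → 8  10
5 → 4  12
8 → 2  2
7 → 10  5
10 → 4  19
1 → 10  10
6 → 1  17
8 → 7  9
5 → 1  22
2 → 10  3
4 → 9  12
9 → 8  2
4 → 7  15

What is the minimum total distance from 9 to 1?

27 m

Compare a few routes:
9 → 8 → 7 → 10 → 1: 2+9+5+20 = 36
9 → 8 → 2 → 10 → 1: 2+2+3+20 = 27
9 → 4 → 2 → 10 → 1: 19+8+3+20 = 50
Cheapest is 9 → 8 → 2 → 10 → 1 at 27 m.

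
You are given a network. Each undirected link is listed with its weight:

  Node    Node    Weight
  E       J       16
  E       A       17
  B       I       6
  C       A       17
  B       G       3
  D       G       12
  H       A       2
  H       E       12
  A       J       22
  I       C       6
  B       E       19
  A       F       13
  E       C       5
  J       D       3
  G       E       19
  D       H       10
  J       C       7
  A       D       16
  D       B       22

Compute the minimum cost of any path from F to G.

37

Running Dijkstra from F:
F: 0
A: 13  (via F)
H: 15  (via A)
D: 25  (via H)
E: 27  (via H)
J: 28  (via D)
C: 30  (via A)
I: 36  (via C)
G: 37  (via D)
Shortest route: F–A–H–D–G = 37.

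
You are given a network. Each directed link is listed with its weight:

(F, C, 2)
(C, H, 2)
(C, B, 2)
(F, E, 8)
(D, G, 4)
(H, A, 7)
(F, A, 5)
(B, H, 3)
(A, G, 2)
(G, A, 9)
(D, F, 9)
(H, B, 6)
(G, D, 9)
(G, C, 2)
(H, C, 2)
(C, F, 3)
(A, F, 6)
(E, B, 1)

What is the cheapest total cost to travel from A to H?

6

Candidate routes:
A–G–C–B–H: 2+2+2+3 = 9
A–G–C–H: 2+2+2 = 6
Cheapest is A–G–C–H at 6.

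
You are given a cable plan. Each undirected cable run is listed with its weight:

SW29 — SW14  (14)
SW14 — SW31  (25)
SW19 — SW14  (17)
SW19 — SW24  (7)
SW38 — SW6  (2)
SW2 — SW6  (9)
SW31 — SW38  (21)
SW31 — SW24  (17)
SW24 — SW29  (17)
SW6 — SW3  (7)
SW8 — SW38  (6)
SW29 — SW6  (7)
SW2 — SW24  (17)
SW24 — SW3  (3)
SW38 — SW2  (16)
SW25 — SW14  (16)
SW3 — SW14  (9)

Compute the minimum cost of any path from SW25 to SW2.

41

Running Dijkstra from SW25:
SW25: 0
SW14: 16  (via SW25)
SW3: 25  (via SW14)
SW24: 28  (via SW3)
SW29: 30  (via SW14)
SW6: 32  (via SW3)
SW19: 33  (via SW14)
SW38: 34  (via SW6)
SW8: 40  (via SW38)
SW2: 41  (via SW6)
Shortest route: SW25–SW14–SW3–SW6–SW2 = 41.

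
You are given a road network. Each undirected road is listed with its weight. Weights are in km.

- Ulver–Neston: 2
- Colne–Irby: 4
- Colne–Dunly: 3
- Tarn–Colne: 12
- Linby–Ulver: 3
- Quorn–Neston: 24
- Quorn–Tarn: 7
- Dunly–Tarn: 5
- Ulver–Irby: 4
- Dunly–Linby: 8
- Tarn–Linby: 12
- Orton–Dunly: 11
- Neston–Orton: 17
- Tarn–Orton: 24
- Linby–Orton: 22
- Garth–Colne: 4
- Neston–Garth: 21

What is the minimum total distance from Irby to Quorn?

Enumerating some paths:
Irby–Colne–Dunly–Tarn–Quorn: 4+3+5+7 = 19
Irby–Ulver–Linby–Tarn–Quorn: 4+3+12+7 = 26
Irby–Colne–Tarn–Quorn: 4+12+7 = 23
The minimum is 19 km via Irby–Colne–Dunly–Tarn–Quorn.

19 km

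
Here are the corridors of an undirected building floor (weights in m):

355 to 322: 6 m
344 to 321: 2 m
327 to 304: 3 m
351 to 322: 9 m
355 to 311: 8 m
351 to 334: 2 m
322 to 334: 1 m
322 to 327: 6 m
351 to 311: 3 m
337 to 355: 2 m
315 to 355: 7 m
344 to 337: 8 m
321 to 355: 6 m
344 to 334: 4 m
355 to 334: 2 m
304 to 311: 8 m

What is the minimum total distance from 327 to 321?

Candidate routes:
327 - 322 - 334 - 344 - 321: 6+1+4+2 = 13
327 - 322 - 334 - 355 - 321: 6+1+2+6 = 15
327 - 322 - 355 - 321: 6+6+6 = 18
Cheapest is 327 - 322 - 334 - 344 - 321 at 13 m.

13 m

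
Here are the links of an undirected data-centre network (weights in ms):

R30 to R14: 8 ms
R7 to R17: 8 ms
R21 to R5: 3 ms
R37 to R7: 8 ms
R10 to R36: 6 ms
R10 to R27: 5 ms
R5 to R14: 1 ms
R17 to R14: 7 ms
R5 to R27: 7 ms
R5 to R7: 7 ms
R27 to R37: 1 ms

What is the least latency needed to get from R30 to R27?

16 ms

Shortest distances from R30:
R30: 0
R14: 8  (via R30)
R5: 9  (via R14)
R21: 12  (via R5)
R17: 15  (via R14)
R27: 16  (via R5)
Shortest route: R30–R14–R5–R27 = 16 ms.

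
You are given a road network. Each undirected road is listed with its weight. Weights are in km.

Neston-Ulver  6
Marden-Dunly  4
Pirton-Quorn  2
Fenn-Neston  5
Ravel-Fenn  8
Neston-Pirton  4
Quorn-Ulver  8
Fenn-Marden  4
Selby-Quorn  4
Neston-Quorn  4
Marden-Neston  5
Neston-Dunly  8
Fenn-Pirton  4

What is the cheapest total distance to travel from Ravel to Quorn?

14 km

Settle nodes by increasing distance from Ravel:
Ravel: 0
Fenn: 8  (via Ravel)
Pirton: 12  (via Fenn)
Marden: 12  (via Fenn)
Neston: 13  (via Fenn)
Quorn: 14  (via Pirton)
Shortest route: Ravel → Fenn → Pirton → Quorn = 14 km.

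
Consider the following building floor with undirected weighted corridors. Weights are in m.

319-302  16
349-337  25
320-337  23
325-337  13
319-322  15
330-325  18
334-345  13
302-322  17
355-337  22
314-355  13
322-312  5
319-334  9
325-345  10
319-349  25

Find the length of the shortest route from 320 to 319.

Enumerating some paths:
320 - 337 - 349 - 319: 23+25+25 = 73
320 - 337 - 325 - 345 - 334 - 319: 23+13+10+13+9 = 68
Cheapest is 320 - 337 - 325 - 345 - 334 - 319 at 68 m.

68 m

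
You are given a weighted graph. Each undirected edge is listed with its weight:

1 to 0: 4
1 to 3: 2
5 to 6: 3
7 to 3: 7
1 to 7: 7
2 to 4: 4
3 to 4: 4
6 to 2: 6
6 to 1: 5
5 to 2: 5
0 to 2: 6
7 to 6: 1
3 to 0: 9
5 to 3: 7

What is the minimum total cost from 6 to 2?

Compare a few routes:
6 - 5 - 2: 3+5 = 8
6 - 2: 6 = 6
The minimum is 6 via 6 - 2.

6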